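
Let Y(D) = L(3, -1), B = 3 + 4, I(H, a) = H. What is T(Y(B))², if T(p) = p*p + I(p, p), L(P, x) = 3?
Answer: 144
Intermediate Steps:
B = 7
Y(D) = 3
T(p) = p + p² (T(p) = p*p + p = p² + p = p + p²)
T(Y(B))² = (3*(1 + 3))² = (3*4)² = 12² = 144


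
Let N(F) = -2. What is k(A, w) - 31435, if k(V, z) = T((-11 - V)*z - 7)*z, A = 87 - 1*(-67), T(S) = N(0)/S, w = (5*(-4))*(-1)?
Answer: -103955505/3307 ≈ -31435.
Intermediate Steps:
w = 20 (w = -20*(-1) = 20)
T(S) = -2/S
A = 154 (A = 87 + 67 = 154)
k(V, z) = -2*z/(-7 + z*(-11 - V)) (k(V, z) = (-2/((-11 - V)*z - 7))*z = (-2/(z*(-11 - V) - 7))*z = (-2/(-7 + z*(-11 - V)))*z = -2*z/(-7 + z*(-11 - V)))
k(A, w) - 31435 = 2*20/(7 + 11*20 + 154*20) - 31435 = 2*20/(7 + 220 + 3080) - 31435 = 2*20/3307 - 31435 = 2*20*(1/3307) - 31435 = 40/3307 - 31435 = -103955505/3307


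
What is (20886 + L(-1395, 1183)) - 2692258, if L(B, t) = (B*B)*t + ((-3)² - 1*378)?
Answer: 2299475834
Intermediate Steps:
L(B, t) = -369 + t*B² (L(B, t) = B²*t + (9 - 378) = t*B² - 369 = -369 + t*B²)
(20886 + L(-1395, 1183)) - 2692258 = (20886 + (-369 + 1183*(-1395)²)) - 2692258 = (20886 + (-369 + 1183*1946025)) - 2692258 = (20886 + (-369 + 2302147575)) - 2692258 = (20886 + 2302147206) - 2692258 = 2302168092 - 2692258 = 2299475834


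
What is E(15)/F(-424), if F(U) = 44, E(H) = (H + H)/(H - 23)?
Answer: -15/176 ≈ -0.085227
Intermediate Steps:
E(H) = 2*H/(-23 + H) (E(H) = (2*H)/(-23 + H) = 2*H/(-23 + H))
E(15)/F(-424) = (2*15/(-23 + 15))/44 = (2*15/(-8))*(1/44) = (2*15*(-1/8))*(1/44) = -15/4*1/44 = -15/176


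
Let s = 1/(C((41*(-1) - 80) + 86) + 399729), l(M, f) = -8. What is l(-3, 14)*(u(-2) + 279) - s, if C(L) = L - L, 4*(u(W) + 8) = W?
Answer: -865013557/399729 ≈ -2164.0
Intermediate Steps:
u(W) = -8 + W/4
C(L) = 0
s = 1/399729 (s = 1/(0 + 399729) = 1/399729 ≈ 2.5017e-6)
l(-3, 14)*(u(-2) + 279) - s = -8*((-8 + (¼)*(-2)) + 279) - 1*1/399729 = -8*((-8 - ½) + 279) - 1/399729 = -8*(-17/2 + 279) - 1/399729 = -8*541/2 - 1/399729 = -2164 - 1/399729 = -865013557/399729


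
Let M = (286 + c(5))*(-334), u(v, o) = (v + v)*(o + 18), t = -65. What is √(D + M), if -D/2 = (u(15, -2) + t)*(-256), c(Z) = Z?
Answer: √115286 ≈ 339.54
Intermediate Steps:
u(v, o) = 2*v*(18 + o) (u(v, o) = (2*v)*(18 + o) = 2*v*(18 + o))
M = -97194 (M = (286 + 5)*(-334) = 291*(-334) = -97194)
D = 212480 (D = -2*(2*15*(18 - 2) - 65)*(-256) = -2*(2*15*16 - 65)*(-256) = -2*(480 - 65)*(-256) = -830*(-256) = -2*(-106240) = 212480)
√(D + M) = √(212480 - 97194) = √115286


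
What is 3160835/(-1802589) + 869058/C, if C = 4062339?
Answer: -139183072863/90404044391 ≈ -1.5396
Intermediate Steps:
3160835/(-1802589) + 869058/C = 3160835/(-1802589) + 869058/4062339 = 3160835*(-1/1802589) + 869058*(1/4062339) = -3160835/1802589 + 96562/451371 = -139183072863/90404044391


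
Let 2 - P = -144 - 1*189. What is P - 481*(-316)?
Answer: 152331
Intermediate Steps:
P = 335 (P = 2 - (-144 - 1*189) = 2 - (-144 - 189) = 2 - 1*(-333) = 2 + 333 = 335)
P - 481*(-316) = 335 - 481*(-316) = 335 + 151996 = 152331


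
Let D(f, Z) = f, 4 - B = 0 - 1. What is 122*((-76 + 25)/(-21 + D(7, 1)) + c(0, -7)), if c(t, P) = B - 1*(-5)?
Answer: 11651/7 ≈ 1664.4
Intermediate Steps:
B = 5 (B = 4 - (0 - 1) = 4 - 1*(-1) = 4 + 1 = 5)
c(t, P) = 10 (c(t, P) = 5 - 1*(-5) = 5 + 5 = 10)
122*((-76 + 25)/(-21 + D(7, 1)) + c(0, -7)) = 122*((-76 + 25)/(-21 + 7) + 10) = 122*(-51/(-14) + 10) = 122*(-51*(-1/14) + 10) = 122*(51/14 + 10) = 122*(191/14) = 11651/7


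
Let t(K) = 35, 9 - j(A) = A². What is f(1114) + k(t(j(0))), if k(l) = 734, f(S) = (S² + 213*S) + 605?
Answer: 1479617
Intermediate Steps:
j(A) = 9 - A²
f(S) = 605 + S² + 213*S
f(1114) + k(t(j(0))) = (605 + 1114² + 213*1114) + 734 = (605 + 1240996 + 237282) + 734 = 1478883 + 734 = 1479617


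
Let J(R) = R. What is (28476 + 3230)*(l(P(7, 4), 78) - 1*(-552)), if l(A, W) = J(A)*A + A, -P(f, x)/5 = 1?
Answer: 18135832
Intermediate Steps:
P(f, x) = -5 (P(f, x) = -5*1 = -5)
l(A, W) = A + A² (l(A, W) = A*A + A = A² + A = A + A²)
(28476 + 3230)*(l(P(7, 4), 78) - 1*(-552)) = (28476 + 3230)*(-5*(1 - 5) - 1*(-552)) = 31706*(-5*(-4) + 552) = 31706*(20 + 552) = 31706*572 = 18135832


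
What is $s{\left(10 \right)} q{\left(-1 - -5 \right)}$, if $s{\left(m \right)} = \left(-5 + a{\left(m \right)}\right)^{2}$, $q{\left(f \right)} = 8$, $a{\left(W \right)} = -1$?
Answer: $288$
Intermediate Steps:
$s{\left(m \right)} = 36$ ($s{\left(m \right)} = \left(-5 - 1\right)^{2} = \left(-6\right)^{2} = 36$)
$s{\left(10 \right)} q{\left(-1 - -5 \right)} = 36 \cdot 8 = 288$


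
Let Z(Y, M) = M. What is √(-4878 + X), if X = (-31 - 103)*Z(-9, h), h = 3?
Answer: 4*I*√330 ≈ 72.664*I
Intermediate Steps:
X = -402 (X = (-31 - 103)*3 = -134*3 = -402)
√(-4878 + X) = √(-4878 - 402) = √(-5280) = 4*I*√330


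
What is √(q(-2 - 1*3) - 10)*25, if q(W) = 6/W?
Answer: 10*I*√70 ≈ 83.666*I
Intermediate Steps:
√(q(-2 - 1*3) - 10)*25 = √(6/(-2 - 1*3) - 10)*25 = √(6/(-2 - 3) - 10)*25 = √(6/(-5) - 10)*25 = √(6*(-⅕) - 10)*25 = √(-6/5 - 10)*25 = √(-56/5)*25 = (2*I*√70/5)*25 = 10*I*√70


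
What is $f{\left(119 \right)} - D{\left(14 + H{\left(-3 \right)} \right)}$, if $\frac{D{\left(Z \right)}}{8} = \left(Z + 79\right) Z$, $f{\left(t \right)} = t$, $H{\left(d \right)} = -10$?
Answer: $-2537$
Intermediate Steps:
$D{\left(Z \right)} = 8 Z \left(79 + Z\right)$ ($D{\left(Z \right)} = 8 \left(Z + 79\right) Z = 8 \left(79 + Z\right) Z = 8 Z \left(79 + Z\right)$)
$f{\left(119 \right)} - D{\left(14 + H{\left(-3 \right)} \right)} = 119 - 8 \left(14 - 10\right) \left(79 + \left(14 - 10\right)\right) = 119 - 8 \cdot 4 \left(79 + 4\right) = 119 - 8 \cdot 4 \cdot 83 = 119 - 2656 = -2537$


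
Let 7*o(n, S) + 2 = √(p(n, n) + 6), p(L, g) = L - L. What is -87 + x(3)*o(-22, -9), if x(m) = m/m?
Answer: -611/7 + √6/7 ≈ -86.936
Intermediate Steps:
p(L, g) = 0
x(m) = 1
o(n, S) = -2/7 + √6/7 (o(n, S) = -2/7 + √(0 + 6)/7 = -2/7 + √6/7)
-87 + x(3)*o(-22, -9) = -87 + 1*(-2/7 + √6/7) = -87 + (-2/7 + √6/7) = -611/7 + √6/7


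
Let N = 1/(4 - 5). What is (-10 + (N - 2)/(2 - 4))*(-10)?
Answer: 85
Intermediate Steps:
N = -1 (N = 1/(-1) = -1)
(-10 + (N - 2)/(2 - 4))*(-10) = (-10 + (-1 - 2)/(2 - 4))*(-10) = (-10 - 3/(-2))*(-10) = (-10 - 3*(-½))*(-10) = (-10 + 3/2)*(-10) = -17/2*(-10) = 85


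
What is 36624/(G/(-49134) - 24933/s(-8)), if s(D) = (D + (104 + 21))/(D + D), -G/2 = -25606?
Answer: 5848321752/544303793 ≈ 10.745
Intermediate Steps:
G = 51212 (G = -2*(-25606) = 51212)
s(D) = (125 + D)/(2*D) (s(D) = (D + 125)/((2*D)) = (125 + D)*(1/(2*D)) = (125 + D)/(2*D))
36624/(G/(-49134) - 24933/s(-8)) = 36624/(51212/(-49134) - 24933*(-16/(125 - 8))) = 36624/(51212*(-1/49134) - 24933/((½)*(-⅛)*117)) = 36624/(-25606/24567 - 24933/(-117/16)) = 36624/(-25606/24567 - 24933*(-16/117)) = 36624/(-25606/24567 + 132976/39) = 36624/(1088607586/319371) = 36624*(319371/1088607586) = 5848321752/544303793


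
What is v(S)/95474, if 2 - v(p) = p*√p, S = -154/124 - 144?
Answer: 1/47737 + 9005*I*√558310/367002056 ≈ 2.0948e-5 + 0.018334*I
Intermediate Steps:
S = -9005/62 (S = -154*1/124 - 144 = -77/62 - 144 = -9005/62 ≈ -145.24)
v(p) = 2 - p^(3/2) (v(p) = 2 - p*√p = 2 - p^(3/2))
v(S)/95474 = (2 - (-9005/62)^(3/2))/95474 = (2 - (-9005)*I*√558310/3844)*(1/95474) = (2 + 9005*I*√558310/3844)*(1/95474) = 1/47737 + 9005*I*√558310/367002056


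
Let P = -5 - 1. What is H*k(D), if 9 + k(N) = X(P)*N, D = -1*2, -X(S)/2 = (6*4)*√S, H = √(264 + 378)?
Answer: -9*√642 + 576*I*√107 ≈ -228.04 + 5958.2*I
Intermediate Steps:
P = -6
H = √642 ≈ 25.338
X(S) = -48*√S (X(S) = -2*6*4*√S = -48*√S)
D = -2
k(N) = -9 - 48*I*N*√6 (k(N) = -9 + (-48*I*√6)*N = -9 - 48*I*N*√6)
H*k(D) = √642*(-9 - 48*I*(-2)*√6) = √642*(-9 + 96*I*√6)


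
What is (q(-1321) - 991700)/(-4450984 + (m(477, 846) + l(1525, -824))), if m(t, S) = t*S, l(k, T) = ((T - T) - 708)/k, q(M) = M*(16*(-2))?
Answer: 723938850/3086174879 ≈ 0.23457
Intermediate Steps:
q(M) = -32*M (q(M) = M*(-32) = -32*M)
l(k, T) = -708/k (l(k, T) = (0 - 708)/k = -708/k)
m(t, S) = S*t
(q(-1321) - 991700)/(-4450984 + (m(477, 846) + l(1525, -824))) = (-32*(-1321) - 991700)/(-4450984 + (846*477 - 708/1525)) = (42272 - 991700)/(-4450984 + (403542 - 708*1/1525)) = -949428/(-4450984 + (403542 - 708/1525)) = -949428/(-4450984 + 615400842/1525) = -949428/(-6172349758/1525) = -949428*(-1525/6172349758) = 723938850/3086174879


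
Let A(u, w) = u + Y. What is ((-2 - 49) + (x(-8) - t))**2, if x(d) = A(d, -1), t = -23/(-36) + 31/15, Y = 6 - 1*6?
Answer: 123365449/32400 ≈ 3807.6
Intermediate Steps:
Y = 0 (Y = 6 - 6 = 0)
t = 487/180 (t = -23*(-1/36) + 31*(1/15) = 23/36 + 31/15 = 487/180 ≈ 2.7056)
A(u, w) = u (A(u, w) = u + 0 = u)
x(d) = d
((-2 - 49) + (x(-8) - t))**2 = ((-2 - 49) + (-8 - 1*487/180))**2 = (-51 + (-8 - 487/180))**2 = (-51 - 1927/180)**2 = (-11107/180)**2 = 123365449/32400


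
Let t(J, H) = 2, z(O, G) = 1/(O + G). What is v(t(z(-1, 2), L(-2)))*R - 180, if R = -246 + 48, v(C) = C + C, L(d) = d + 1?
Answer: -972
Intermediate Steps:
z(O, G) = 1/(G + O)
L(d) = 1 + d
v(C) = 2*C
R = -198
v(t(z(-1, 2), L(-2)))*R - 180 = (2*2)*(-198) - 180 = 4*(-198) - 180 = -792 - 180 = -972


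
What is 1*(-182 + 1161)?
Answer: 979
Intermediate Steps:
1*(-182 + 1161) = 1*979 = 979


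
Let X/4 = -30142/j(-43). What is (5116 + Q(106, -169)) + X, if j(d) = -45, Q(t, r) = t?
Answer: 355558/45 ≈ 7901.3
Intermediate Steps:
X = 120568/45 (X = 4*(-30142/(-45)) = 4*(-30142*(-1/45)) = 4*(30142/45) = 120568/45 ≈ 2679.3)
(5116 + Q(106, -169)) + X = (5116 + 106) + 120568/45 = 5222 + 120568/45 = 355558/45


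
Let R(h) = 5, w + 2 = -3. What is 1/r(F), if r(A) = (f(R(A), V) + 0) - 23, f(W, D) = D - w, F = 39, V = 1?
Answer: -1/17 ≈ -0.058824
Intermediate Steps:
w = -5 (w = -2 - 3 = -5)
f(W, D) = 5 + D (f(W, D) = D - 1*(-5) = D + 5 = 5 + D)
r(A) = -17 (r(A) = ((5 + 1) + 0) - 23 = (6 + 0) - 23 = 6 - 23 = -17)
1/r(F) = 1/(-17) = -1/17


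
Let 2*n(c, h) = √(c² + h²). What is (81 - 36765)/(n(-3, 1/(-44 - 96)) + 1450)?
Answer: -463359680000/18315091511 + 1141280*√176401/18315091511 ≈ -25.273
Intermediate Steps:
n(c, h) = √(c² + h²)/2
(81 - 36765)/(n(-3, 1/(-44 - 96)) + 1450) = (81 - 36765)/(√((-3)² + (1/(-44 - 96))²)/2 + 1450) = -36684/(√(9 + (1/(-140))²)/2 + 1450) = -36684/(√(9 + (-1/140)²)/2 + 1450) = -36684/(√(9 + 1/19600)/2 + 1450) = -36684/(√(176401/19600)/2 + 1450) = -36684/((√176401/140)/2 + 1450) = -36684/(√176401/280 + 1450) = -36684/(1450 + √176401/280)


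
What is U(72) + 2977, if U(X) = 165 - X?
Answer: 3070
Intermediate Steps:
U(72) + 2977 = (165 - 1*72) + 2977 = (165 - 72) + 2977 = 93 + 2977 = 3070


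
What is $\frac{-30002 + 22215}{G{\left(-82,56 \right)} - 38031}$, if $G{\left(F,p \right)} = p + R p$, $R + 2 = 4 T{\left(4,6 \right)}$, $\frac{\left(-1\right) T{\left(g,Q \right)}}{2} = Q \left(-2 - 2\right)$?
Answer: $\frac{7787}{27335} \approx 0.28487$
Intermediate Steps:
$T{\left(g,Q \right)} = 8 Q$ ($T{\left(g,Q \right)} = - 2 Q \left(-2 - 2\right) = - 2 Q \left(-4\right) = - 2 \left(- 4 Q\right) = 8 Q$)
$R = 190$ ($R = -2 + 4 \cdot 8 \cdot 6 = -2 + 4 \cdot 48 = -2 + 192 = 190$)
$G{\left(F,p \right)} = 191 p$ ($G{\left(F,p \right)} = p + 190 p = 191 p$)
$\frac{-30002 + 22215}{G{\left(-82,56 \right)} - 38031} = \frac{-30002 + 22215}{191 \cdot 56 - 38031} = - \frac{7787}{10696 - 38031} = - \frac{7787}{-27335} = \left(-7787\right) \left(- \frac{1}{27335}\right) = \frac{7787}{27335}$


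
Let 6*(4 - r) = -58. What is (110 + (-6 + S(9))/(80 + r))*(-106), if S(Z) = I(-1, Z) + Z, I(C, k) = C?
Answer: -3277096/281 ≈ -11662.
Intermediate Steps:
r = 41/3 (r = 4 - ⅙*(-58) = 4 + 29/3 = 41/3 ≈ 13.667)
S(Z) = -1 + Z
(110 + (-6 + S(9))/(80 + r))*(-106) = (110 + (-6 + (-1 + 9))/(80 + 41/3))*(-106) = (110 + (-6 + 8)/(281/3))*(-106) = (110 + 2*(3/281))*(-106) = (110 + 6/281)*(-106) = (30916/281)*(-106) = -3277096/281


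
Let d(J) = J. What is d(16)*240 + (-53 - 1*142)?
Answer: 3645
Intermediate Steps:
d(16)*240 + (-53 - 1*142) = 16*240 + (-53 - 1*142) = 3840 + (-53 - 142) = 3840 - 195 = 3645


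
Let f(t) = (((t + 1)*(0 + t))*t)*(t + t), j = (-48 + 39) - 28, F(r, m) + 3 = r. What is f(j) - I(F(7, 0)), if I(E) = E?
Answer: 3647012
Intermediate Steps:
F(r, m) = -3 + r
j = -37 (j = -9 - 28 = -37)
f(t) = 2*t³*(1 + t) (f(t) = (((1 + t)*t)*t)*(2*t) = ((t*(1 + t))*t)*(2*t) = (t²*(1 + t))*(2*t) = 2*t³*(1 + t))
f(j) - I(F(7, 0)) = 2*(-37)³*(1 - 37) - (-3 + 7) = 2*(-50653)*(-36) - 1*4 = 3647016 - 4 = 3647012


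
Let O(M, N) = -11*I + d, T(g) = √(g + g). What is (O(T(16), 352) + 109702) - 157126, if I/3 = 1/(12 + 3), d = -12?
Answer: -237191/5 ≈ -47438.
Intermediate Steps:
T(g) = √2*√g (T(g) = √(2*g) = √2*√g)
I = ⅕ (I = 3/(12 + 3) = 3/15 = 3*(1/15) = ⅕ ≈ 0.20000)
O(M, N) = -71/5 (O(M, N) = -11*⅕ - 12 = -11/5 - 12 = -71/5)
(O(T(16), 352) + 109702) - 157126 = (-71/5 + 109702) - 157126 = 548439/5 - 157126 = -237191/5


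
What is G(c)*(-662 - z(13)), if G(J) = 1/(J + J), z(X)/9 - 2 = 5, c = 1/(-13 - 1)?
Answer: 5075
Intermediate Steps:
c = -1/14 (c = 1/(-14) = -1/14 ≈ -0.071429)
z(X) = 63 (z(X) = 18 + 9*5 = 18 + 45 = 63)
G(J) = 1/(2*J)
G(c)*(-662 - z(13)) = (1/(2*(-1/14)))*(-662 - 1*63) = ((½)*(-14))*(-662 - 63) = -7*(-725) = 5075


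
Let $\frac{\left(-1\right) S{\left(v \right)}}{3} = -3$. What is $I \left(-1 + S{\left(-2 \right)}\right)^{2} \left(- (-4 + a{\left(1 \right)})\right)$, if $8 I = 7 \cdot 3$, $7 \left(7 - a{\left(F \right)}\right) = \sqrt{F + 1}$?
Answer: $-504 + 24 \sqrt{2} \approx -470.06$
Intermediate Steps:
$S{\left(v \right)} = 9$ ($S{\left(v \right)} = \left(-3\right) \left(-3\right) = 9$)
$a{\left(F \right)} = 7 - \frac{\sqrt{1 + F}}{7}$ ($a{\left(F \right)} = 7 - \frac{\sqrt{F + 1}}{7} = 7 - \frac{\sqrt{1 + F}}{7}$)
$I = \frac{21}{8}$ ($I = \frac{7 \cdot 3}{8} = \frac{1}{8} \cdot 21 = \frac{21}{8} \approx 2.625$)
$I \left(-1 + S{\left(-2 \right)}\right)^{2} \left(- (-4 + a{\left(1 \right)})\right) = \frac{21 \left(-1 + 9\right)^{2}}{8} \left(- (-4 + \left(7 - \frac{\sqrt{1 + 1}}{7}\right))\right) = \frac{21 \cdot 8^{2}}{8} \left(- (-4 + \left(7 - \frac{\sqrt{2}}{7}\right))\right) = \frac{21}{8} \cdot 64 \left(- (3 - \frac{\sqrt{2}}{7})\right) = 168 \left(-3 + \frac{\sqrt{2}}{7}\right) = -504 + 24 \sqrt{2}$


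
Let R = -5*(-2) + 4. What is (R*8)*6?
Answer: 672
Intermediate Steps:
R = 14 (R = 10 + 4 = 14)
(R*8)*6 = (14*8)*6 = 112*6 = 672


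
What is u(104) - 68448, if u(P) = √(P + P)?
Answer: -68448 + 4*√13 ≈ -68434.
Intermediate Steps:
u(P) = √2*√P (u(P) = √(2*P) = √2*√P)
u(104) - 68448 = √2*√104 - 68448 = √2*(2*√26) - 68448 = 4*√13 - 68448 = -68448 + 4*√13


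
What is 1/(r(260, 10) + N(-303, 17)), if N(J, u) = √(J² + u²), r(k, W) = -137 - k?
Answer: -397/65511 - √92098/65511 ≈ -0.010693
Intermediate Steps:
1/(r(260, 10) + N(-303, 17)) = 1/((-137 - 1*260) + √((-303)² + 17²)) = 1/((-137 - 260) + √(91809 + 289)) = 1/(-397 + √92098)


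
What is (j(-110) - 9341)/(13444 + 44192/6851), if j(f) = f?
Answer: -64748801/92149036 ≈ -0.70265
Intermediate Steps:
(j(-110) - 9341)/(13444 + 44192/6851) = (-110 - 9341)/(13444 + 44192/6851) = -9451/(13444 + 44192*(1/6851)) = -9451/(13444 + 44192/6851) = -9451/92149036/6851 = -9451*6851/92149036 = -64748801/92149036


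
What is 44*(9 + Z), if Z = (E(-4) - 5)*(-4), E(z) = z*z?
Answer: -1540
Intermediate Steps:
E(z) = z²
Z = -44 (Z = ((-4)² - 5)*(-4) = (16 - 5)*(-4) = 11*(-4) = -44)
44*(9 + Z) = 44*(9 - 44) = 44*(-35) = -1540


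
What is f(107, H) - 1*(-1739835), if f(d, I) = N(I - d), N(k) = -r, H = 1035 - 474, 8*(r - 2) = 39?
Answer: 13918625/8 ≈ 1.7398e+6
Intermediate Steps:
r = 55/8 (r = 2 + (1/8)*39 = 2 + 39/8 = 55/8 ≈ 6.8750)
H = 561
N(k) = -55/8 (N(k) = -1*55/8 = -55/8)
f(d, I) = -55/8
f(107, H) - 1*(-1739835) = -55/8 - 1*(-1739835) = -55/8 + 1739835 = 13918625/8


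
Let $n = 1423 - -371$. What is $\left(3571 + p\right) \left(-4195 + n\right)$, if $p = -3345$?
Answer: $-542626$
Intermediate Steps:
$n = 1794$ ($n = 1423 + 371 = 1794$)
$\left(3571 + p\right) \left(-4195 + n\right) = \left(3571 - 3345\right) \left(-4195 + 1794\right) = 226 \left(-2401\right) = -542626$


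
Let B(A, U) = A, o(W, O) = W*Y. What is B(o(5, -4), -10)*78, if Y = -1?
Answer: -390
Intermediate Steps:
o(W, O) = -W (o(W, O) = W*(-1) = -W)
B(o(5, -4), -10)*78 = -1*5*78 = -5*78 = -390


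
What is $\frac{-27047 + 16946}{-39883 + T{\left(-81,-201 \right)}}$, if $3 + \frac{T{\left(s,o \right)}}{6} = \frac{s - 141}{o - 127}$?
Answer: $\frac{828282}{3271549} \approx 0.25318$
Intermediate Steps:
$T{\left(s,o \right)} = -18 + \frac{6 \left(-141 + s\right)}{-127 + o}$ ($T{\left(s,o \right)} = -18 + 6 \frac{s - 141}{o - 127} = -18 + 6 \frac{-141 + s}{-127 + o} = -18 + \frac{6 \left(-141 + s\right)}{-127 + o}$)
$\frac{-27047 + 16946}{-39883 + T{\left(-81,-201 \right)}} = \frac{-27047 + 16946}{-39883 + \frac{6 \left(240 - 81 - -603\right)}{-127 - 201}} = - \frac{10101}{-39883 + \frac{6 \left(240 - 81 + 603\right)}{-328}} = - \frac{10101}{-39883 + 6 \left(- \frac{1}{328}\right) 762} = - \frac{10101}{-39883 - \frac{1143}{82}} = - \frac{10101}{- \frac{3271549}{82}} = \left(-10101\right) \left(- \frac{82}{3271549}\right) = \frac{828282}{3271549}$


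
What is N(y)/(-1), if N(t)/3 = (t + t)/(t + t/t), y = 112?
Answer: -672/113 ≈ -5.9469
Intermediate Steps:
N(t) = 6*t/(1 + t) (N(t) = 3*((t + t)/(t + t/t)) = 3*((2*t)/(t + 1)) = 3*((2*t)/(1 + t)) = 3*(2*t/(1 + t)) = 6*t/(1 + t))
N(y)/(-1) = (6*112/(1 + 112))/(-1) = (6*112/113)*(-1) = (6*112*(1/113))*(-1) = (672/113)*(-1) = -672/113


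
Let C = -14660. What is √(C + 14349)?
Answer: I*√311 ≈ 17.635*I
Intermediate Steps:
√(C + 14349) = √(-14660 + 14349) = √(-311) = I*√311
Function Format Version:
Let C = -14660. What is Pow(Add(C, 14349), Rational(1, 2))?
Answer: Mul(I, Pow(311, Rational(1, 2))) ≈ Mul(17.635, I)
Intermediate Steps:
Pow(Add(C, 14349), Rational(1, 2)) = Pow(Add(-14660, 14349), Rational(1, 2)) = Pow(-311, Rational(1, 2)) = Mul(I, Pow(311, Rational(1, 2)))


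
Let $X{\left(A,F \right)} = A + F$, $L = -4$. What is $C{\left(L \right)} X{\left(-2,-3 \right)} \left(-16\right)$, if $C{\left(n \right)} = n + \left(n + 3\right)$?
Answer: $-400$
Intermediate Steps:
$C{\left(n \right)} = 3 + 2 n$ ($C{\left(n \right)} = n + \left(3 + n\right) = 3 + 2 n$)
$C{\left(L \right)} X{\left(-2,-3 \right)} \left(-16\right) = \left(3 + 2 \left(-4\right)\right) \left(-2 - 3\right) \left(-16\right) = \left(3 - 8\right) \left(-5\right) \left(-16\right) = \left(-5\right) \left(-5\right) \left(-16\right) = 25 \left(-16\right) = -400$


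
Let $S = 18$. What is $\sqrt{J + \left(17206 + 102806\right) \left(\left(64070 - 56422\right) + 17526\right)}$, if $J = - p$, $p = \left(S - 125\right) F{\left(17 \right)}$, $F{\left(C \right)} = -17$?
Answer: $\sqrt{3021180269} \approx 54965.0$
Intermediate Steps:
$p = 1819$ ($p = \left(18 - 125\right) \left(-17\right) = \left(-107\right) \left(-17\right) = 1819$)
$J = -1819$ ($J = \left(-1\right) 1819 = -1819$)
$\sqrt{J + \left(17206 + 102806\right) \left(\left(64070 - 56422\right) + 17526\right)} = \sqrt{-1819 + \left(17206 + 102806\right) \left(\left(64070 - 56422\right) + 17526\right)} = \sqrt{-1819 + 120012 \left(\left(64070 - 56422\right) + 17526\right)} = \sqrt{-1819 + 120012 \left(7648 + 17526\right)} = \sqrt{-1819 + 120012 \cdot 25174} = \sqrt{-1819 + 3021182088} = \sqrt{3021180269}$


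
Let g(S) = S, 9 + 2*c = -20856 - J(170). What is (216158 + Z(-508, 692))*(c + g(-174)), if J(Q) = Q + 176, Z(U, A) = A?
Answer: -2337534575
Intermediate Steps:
J(Q) = 176 + Q
c = -21211/2 (c = -9/2 + (-20856 - (176 + 170))/2 = -9/2 + (-20856 - 1*346)/2 = -9/2 + (-20856 - 346)/2 = -9/2 + (½)*(-21202) = -9/2 - 10601 = -21211/2 ≈ -10606.)
(216158 + Z(-508, 692))*(c + g(-174)) = (216158 + 692)*(-21211/2 - 174) = 216850*(-21559/2) = -2337534575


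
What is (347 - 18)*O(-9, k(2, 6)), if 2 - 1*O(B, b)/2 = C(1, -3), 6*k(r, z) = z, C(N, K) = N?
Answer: 658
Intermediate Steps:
k(r, z) = z/6
O(B, b) = 2 (O(B, b) = 4 - 2*1 = 4 - 2 = 2)
(347 - 18)*O(-9, k(2, 6)) = (347 - 18)*2 = 329*2 = 658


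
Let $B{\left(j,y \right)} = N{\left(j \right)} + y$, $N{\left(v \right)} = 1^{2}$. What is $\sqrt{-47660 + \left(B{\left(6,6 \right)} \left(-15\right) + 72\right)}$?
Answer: $i \sqrt{47693} \approx 218.39 i$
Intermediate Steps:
$N{\left(v \right)} = 1$
$B{\left(j,y \right)} = 1 + y$
$\sqrt{-47660 + \left(B{\left(6,6 \right)} \left(-15\right) + 72\right)} = \sqrt{-47660 + \left(\left(1 + 6\right) \left(-15\right) + 72\right)} = \sqrt{-47660 + \left(7 \left(-15\right) + 72\right)} = \sqrt{-47660 + \left(-105 + 72\right)} = \sqrt{-47660 - 33} = \sqrt{-47693} = i \sqrt{47693}$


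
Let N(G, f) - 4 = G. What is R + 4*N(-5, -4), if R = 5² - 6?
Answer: 15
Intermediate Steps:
N(G, f) = 4 + G
R = 19 (R = 25 - 6 = 19)
R + 4*N(-5, -4) = 19 + 4*(4 - 5) = 19 + 4*(-1) = 19 - 4 = 15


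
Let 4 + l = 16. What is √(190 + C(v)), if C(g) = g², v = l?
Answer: √334 ≈ 18.276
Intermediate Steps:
l = 12 (l = -4 + 16 = 12)
v = 12
√(190 + C(v)) = √(190 + 12²) = √(190 + 144) = √334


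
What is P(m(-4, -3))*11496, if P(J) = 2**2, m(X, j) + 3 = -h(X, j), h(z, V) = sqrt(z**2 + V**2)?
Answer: 45984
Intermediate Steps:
h(z, V) = sqrt(V**2 + z**2)
m(X, j) = -3 - sqrt(X**2 + j**2) (m(X, j) = -3 - sqrt(j**2 + X**2) = -3 - sqrt(X**2 + j**2))
P(J) = 4
P(m(-4, -3))*11496 = 4*11496 = 45984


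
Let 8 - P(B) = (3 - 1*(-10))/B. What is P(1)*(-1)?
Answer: 5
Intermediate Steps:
P(B) = 8 - 13/B (P(B) = 8 - (3 - 1*(-10))/B = 8 - (3 + 10)/B = 8 - 13/B)
P(1)*(-1) = (8 - 13/1)*(-1) = (8 - 13*1)*(-1) = (8 - 13)*(-1) = -5*(-1) = 5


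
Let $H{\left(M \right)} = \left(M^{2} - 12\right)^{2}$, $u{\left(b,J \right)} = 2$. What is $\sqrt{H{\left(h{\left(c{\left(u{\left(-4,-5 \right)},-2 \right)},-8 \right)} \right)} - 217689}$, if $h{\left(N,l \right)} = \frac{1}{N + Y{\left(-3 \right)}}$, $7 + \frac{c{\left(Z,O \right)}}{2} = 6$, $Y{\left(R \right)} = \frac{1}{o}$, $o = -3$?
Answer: $\frac{4 i \sqrt{32646003}}{49} \approx 466.42 i$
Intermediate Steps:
$Y{\left(R \right)} = - \frac{1}{3}$ ($Y{\left(R \right)} = \frac{1}{-3} = - \frac{1}{3}$)
$c{\left(Z,O \right)} = -2$ ($c{\left(Z,O \right)} = -14 + 2 \cdot 6 = -14 + 12 = -2$)
$h{\left(N,l \right)} = \frac{1}{- \frac{1}{3} + N}$ ($h{\left(N,l \right)} = \frac{1}{N - \frac{1}{3}} = \frac{1}{- \frac{1}{3} + N}$)
$H{\left(M \right)} = \left(-12 + M^{2}\right)^{2}$
$\sqrt{H{\left(h{\left(c{\left(u{\left(-4,-5 \right)},-2 \right)},-8 \right)} \right)} - 217689} = \sqrt{\left(-12 + \left(\frac{3}{-1 + 3 \left(-2\right)}\right)^{2}\right)^{2} - 217689} = \sqrt{\left(-12 + \left(\frac{3}{-1 - 6}\right)^{2}\right)^{2} - 217689} = \sqrt{\left(-12 + \left(\frac{3}{-7}\right)^{2}\right)^{2} - 217689} = \sqrt{\left(-12 + \left(3 \left(- \frac{1}{7}\right)\right)^{2}\right)^{2} - 217689} = \sqrt{\left(-12 + \left(- \frac{3}{7}\right)^{2}\right)^{2} - 217689} = \sqrt{\left(-12 + \frac{9}{49}\right)^{2} - 217689} = \sqrt{\left(- \frac{579}{49}\right)^{2} - 217689} = \sqrt{\frac{335241}{2401} - 217689} = \sqrt{- \frac{522336048}{2401}} = \frac{4 i \sqrt{32646003}}{49}$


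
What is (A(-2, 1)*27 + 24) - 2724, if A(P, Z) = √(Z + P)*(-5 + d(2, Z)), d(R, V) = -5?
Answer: -2700 - 270*I ≈ -2700.0 - 270.0*I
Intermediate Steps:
A(P, Z) = -10*√(P + Z) (A(P, Z) = √(Z + P)*(-5 - 5) = √(P + Z)*(-10) = -10*√(P + Z))
(A(-2, 1)*27 + 24) - 2724 = (-10*√(-2 + 1)*27 + 24) - 2724 = (-10*I*27 + 24) - 2724 = (-270*I + 24) - 2724 = (24 - 270*I) - 2724 = -2700 - 270*I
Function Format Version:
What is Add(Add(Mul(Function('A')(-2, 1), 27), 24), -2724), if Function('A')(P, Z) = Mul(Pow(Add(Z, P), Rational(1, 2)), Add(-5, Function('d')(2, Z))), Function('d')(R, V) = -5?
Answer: Add(-2700, Mul(-270, I)) ≈ Add(-2700.0, Mul(-270.00, I))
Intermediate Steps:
Function('A')(P, Z) = Mul(-10, Pow(Add(P, Z), Rational(1, 2))) (Function('A')(P, Z) = Mul(Pow(Add(Z, P), Rational(1, 2)), Add(-5, -5)) = Mul(Pow(Add(P, Z), Rational(1, 2)), -10) = Mul(-10, Pow(Add(P, Z), Rational(1, 2))))
Add(Add(Mul(Function('A')(-2, 1), 27), 24), -2724) = Add(Add(Mul(Mul(-10, Pow(Add(-2, 1), Rational(1, 2))), 27), 24), -2724) = Add(Add(Mul(Mul(-10, Pow(-1, Rational(1, 2))), 27), 24), -2724) = Add(Add(Mul(Mul(-10, I), 27), 24), -2724) = Add(Add(Mul(-270, I), 24), -2724) = Add(Add(24, Mul(-270, I)), -2724) = Add(-2700, Mul(-270, I))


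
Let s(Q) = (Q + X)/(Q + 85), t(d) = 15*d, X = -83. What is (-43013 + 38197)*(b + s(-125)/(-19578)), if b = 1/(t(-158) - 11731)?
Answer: 86042656/53090265 ≈ 1.6207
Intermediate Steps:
s(Q) = (-83 + Q)/(85 + Q) (s(Q) = (Q - 83)/(Q + 85) = (-83 + Q)/(85 + Q))
b = -1/14101 (b = 1/(15*(-158) - 11731) = 1/(-2370 - 11731) = 1/(-14101) = -1/14101 ≈ -7.0917e-5)
(-43013 + 38197)*(b + s(-125)/(-19578)) = (-43013 + 38197)*(-1/14101 + ((-83 - 125)/(85 - 125))/(-19578)) = -4816*(-1/14101 + (-208/(-40))*(-1/19578)) = -4816*(-1/14101 - 1/40*(-208)*(-1/19578)) = -4816*(-1/14101 + (26/5)*(-1/19578)) = -4816*(-1/14101 - 1/3765) = -4816*(-17866/53090265) = 86042656/53090265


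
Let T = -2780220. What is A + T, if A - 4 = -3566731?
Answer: -6346947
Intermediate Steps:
A = -3566727 (A = 4 - 3566731 = -3566727)
A + T = -3566727 - 2780220 = -6346947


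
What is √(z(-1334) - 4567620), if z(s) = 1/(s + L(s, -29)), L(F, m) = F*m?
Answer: I*√1593153773027782/18676 ≈ 2137.2*I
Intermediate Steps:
z(s) = -1/(28*s) (z(s) = 1/(s + s*(-29)) = 1/(s - 29*s) = 1/(-28*s) = -1/(28*s))
√(z(-1334) - 4567620) = √(-1/28/(-1334) - 4567620) = √(-1/28*(-1/1334) - 4567620) = √(1/37352 - 4567620) = √(-170609742239/37352) = I*√1593153773027782/18676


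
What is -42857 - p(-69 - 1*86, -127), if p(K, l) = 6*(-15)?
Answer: -42767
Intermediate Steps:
p(K, l) = -90
-42857 - p(-69 - 1*86, -127) = -42857 - 1*(-90) = -42857 + 90 = -42767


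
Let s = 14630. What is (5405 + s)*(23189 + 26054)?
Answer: 986583505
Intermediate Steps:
(5405 + s)*(23189 + 26054) = (5405 + 14630)*(23189 + 26054) = 20035*49243 = 986583505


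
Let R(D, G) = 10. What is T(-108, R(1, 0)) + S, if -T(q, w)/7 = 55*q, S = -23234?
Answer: 18346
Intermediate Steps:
T(q, w) = -385*q
T(-108, R(1, 0)) + S = -385*(-108) - 23234 = 41580 - 23234 = 18346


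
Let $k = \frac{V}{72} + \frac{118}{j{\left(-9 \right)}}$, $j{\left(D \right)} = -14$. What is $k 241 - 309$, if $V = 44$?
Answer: $- \frac{276319}{126} \approx -2193.0$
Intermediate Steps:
$k = - \frac{985}{126}$ ($k = \frac{44}{72} + \frac{118}{-14} = 44 \cdot \frac{1}{72} + 118 \left(- \frac{1}{14}\right) = \frac{11}{18} - \frac{59}{7} = - \frac{985}{126} \approx -7.8175$)
$k 241 - 309 = \left(- \frac{985}{126}\right) 241 - 309 = - \frac{237385}{126} - 309 = - \frac{276319}{126}$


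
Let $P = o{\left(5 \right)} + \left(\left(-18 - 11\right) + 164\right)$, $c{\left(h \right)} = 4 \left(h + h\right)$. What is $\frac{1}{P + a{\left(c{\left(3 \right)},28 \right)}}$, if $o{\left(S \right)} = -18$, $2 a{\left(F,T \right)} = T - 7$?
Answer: $\frac{2}{255} \approx 0.0078431$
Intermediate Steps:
$c{\left(h \right)} = 8 h$ ($c{\left(h \right)} = 4 \cdot 2 h = 8 h$)
$a{\left(F,T \right)} = - \frac{7}{2} + \frac{T}{2}$ ($a{\left(F,T \right)} = \frac{T - 7}{2} = \frac{-7 + T}{2} = - \frac{7}{2} + \frac{T}{2}$)
$P = 117$ ($P = -18 + \left(\left(-18 - 11\right) + 164\right) = -18 + \left(-29 + 164\right) = -18 + 135 = 117$)
$\frac{1}{P + a{\left(c{\left(3 \right)},28 \right)}} = \frac{1}{117 + \left(- \frac{7}{2} + \frac{1}{2} \cdot 28\right)} = \frac{1}{117 + \left(- \frac{7}{2} + 14\right)} = \frac{1}{117 + \frac{21}{2}} = \frac{1}{\frac{255}{2}} = \frac{2}{255}$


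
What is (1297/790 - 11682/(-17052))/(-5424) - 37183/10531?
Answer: -113216061909721/32061251226480 ≈ -3.5312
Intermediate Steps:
(1297/790 - 11682/(-17052))/(-5424) - 37183/10531 = (1297*(1/790) - 11682*(-1/17052))*(-1/5424) - 37183*1/10531 = (1297/790 + 1947/2842)*(-1/5424) - 37183/10531 = (1306051/561295)*(-1/5424) - 37183/10531 = -1306051/3044464080 - 37183/10531 = -113216061909721/32061251226480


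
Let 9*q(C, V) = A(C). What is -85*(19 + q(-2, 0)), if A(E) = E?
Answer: -14365/9 ≈ -1596.1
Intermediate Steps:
q(C, V) = C/9
-85*(19 + q(-2, 0)) = -85*(19 + (1/9)*(-2)) = -85*(19 - 2/9) = -85*169/9 = -14365/9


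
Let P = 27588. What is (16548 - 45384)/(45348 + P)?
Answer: -801/2026 ≈ -0.39536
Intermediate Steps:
(16548 - 45384)/(45348 + P) = (16548 - 45384)/(45348 + 27588) = -28836/72936 = -28836*1/72936 = -801/2026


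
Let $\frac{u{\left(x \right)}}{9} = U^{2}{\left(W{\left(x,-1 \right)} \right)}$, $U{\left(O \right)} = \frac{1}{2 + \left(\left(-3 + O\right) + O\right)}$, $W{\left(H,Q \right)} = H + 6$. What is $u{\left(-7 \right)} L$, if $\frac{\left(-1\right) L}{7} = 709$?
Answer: $-4963$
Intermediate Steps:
$L = -4963$ ($L = \left(-7\right) 709 = -4963$)
$W{\left(H,Q \right)} = 6 + H$
$U{\left(O \right)} = \frac{1}{-1 + 2 O}$ ($U{\left(O \right)} = \frac{1}{2 + \left(-3 + 2 O\right)} = \frac{1}{-1 + 2 O}$)
$u{\left(x \right)} = \frac{9}{\left(11 + 2 x\right)^{2}}$ ($u{\left(x \right)} = 9 \left(\frac{1}{-1 + 2 \left(6 + x\right)}\right)^{2} = 9 \left(\frac{1}{-1 + \left(12 + 2 x\right)}\right)^{2} = 9 \left(\frac{1}{11 + 2 x}\right)^{2} = \frac{9}{\left(11 + 2 x\right)^{2}}$)
$u{\left(-7 \right)} L = \frac{9}{\left(11 + 2 \left(-7\right)\right)^{2}} \left(-4963\right) = \frac{9}{\left(11 - 14\right)^{2}} \left(-4963\right) = \frac{9}{9} \left(-4963\right) = 9 \cdot \frac{1}{9} \left(-4963\right) = 1 \left(-4963\right) = -4963$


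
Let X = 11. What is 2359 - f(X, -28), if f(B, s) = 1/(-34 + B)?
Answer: 54258/23 ≈ 2359.0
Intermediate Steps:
2359 - f(X, -28) = 2359 - 1/(-34 + 11) = 2359 - 1/(-23) = 2359 - 1*(-1/23) = 2359 + 1/23 = 54258/23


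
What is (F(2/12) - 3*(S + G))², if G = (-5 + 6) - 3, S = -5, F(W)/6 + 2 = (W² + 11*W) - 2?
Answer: 2401/36 ≈ 66.694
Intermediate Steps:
F(W) = -24 + 6*W² + 66*W (F(W) = -12 + 6*((W² + 11*W) - 2) = -12 + 6*(-2 + W² + 11*W) = -12 + (-12 + 6*W² + 66*W) = -24 + 6*W² + 66*W)
G = -2 (G = 1 - 3 = -2)
(F(2/12) - 3*(S + G))² = ((-24 + 6*(2/12)² + 66*(2/12)) - 3*(-5 - 2))² = ((-24 + 6*(2*(1/12))² + 66*(2*(1/12))) - 3*(-7))² = ((-24 + 6*(⅙)² + 66*(⅙)) + 21)² = ((-24 + 6*(1/36) + 11) + 21)² = ((-24 + ⅙ + 11) + 21)² = (-77/6 + 21)² = (49/6)² = 2401/36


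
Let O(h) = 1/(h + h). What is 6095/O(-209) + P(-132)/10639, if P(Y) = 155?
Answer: -27105086535/10639 ≈ -2.5477e+6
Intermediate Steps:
O(h) = 1/(2*h)
6095/O(-209) + P(-132)/10639 = 6095/(((½)/(-209))) + 155/10639 = 6095/(((½)*(-1/209))) + 155*(1/10639) = 6095/(-1/418) + 155/10639 = 6095*(-418) + 155/10639 = -2547710 + 155/10639 = -27105086535/10639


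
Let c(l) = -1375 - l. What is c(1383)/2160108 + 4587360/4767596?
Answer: 1237005500639/1287315282546 ≈ 0.96092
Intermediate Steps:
c(1383)/2160108 + 4587360/4767596 = (-1375 - 1*1383)/2160108 + 4587360/4767596 = (-1375 - 1383)*(1/2160108) + 4587360*(1/4767596) = -2758*1/2160108 + 1146840/1191899 = -1379/1080054 + 1146840/1191899 = 1237005500639/1287315282546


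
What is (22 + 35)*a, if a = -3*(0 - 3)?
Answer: 513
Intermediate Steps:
a = 9 (a = -3*(-3) = 9)
(22 + 35)*a = (22 + 35)*9 = 57*9 = 513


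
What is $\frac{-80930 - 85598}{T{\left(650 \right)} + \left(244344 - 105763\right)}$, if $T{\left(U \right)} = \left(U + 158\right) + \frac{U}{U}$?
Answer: $- \frac{83264}{69695} \approx -1.1947$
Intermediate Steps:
$T{\left(U \right)} = 159 + U$ ($T{\left(U \right)} = \left(158 + U\right) + 1 = 159 + U$)
$\frac{-80930 - 85598}{T{\left(650 \right)} + \left(244344 - 105763\right)} = \frac{-80930 - 85598}{\left(159 + 650\right) + \left(244344 - 105763\right)} = - \frac{166528}{809 + \left(244344 - 105763\right)} = - \frac{166528}{809 + 138581} = - \frac{166528}{139390} = \left(-166528\right) \frac{1}{139390} = - \frac{83264}{69695}$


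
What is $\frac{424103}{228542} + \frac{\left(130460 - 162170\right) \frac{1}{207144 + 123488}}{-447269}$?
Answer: $\frac{15679242823797911}{8449280244119084} \approx 1.8557$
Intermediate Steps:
$\frac{424103}{228542} + \frac{\left(130460 - 162170\right) \frac{1}{207144 + 123488}}{-447269} = 424103 \cdot \frac{1}{228542} + - \frac{31710}{330632} \left(- \frac{1}{447269}\right) = \frac{424103}{228542} + \left(-31710\right) \frac{1}{330632} \left(- \frac{1}{447269}\right) = \frac{424103}{228542} - - \frac{15855}{73940722004} = \frac{424103}{228542} + \frac{15855}{73940722004} = \frac{15679242823797911}{8449280244119084}$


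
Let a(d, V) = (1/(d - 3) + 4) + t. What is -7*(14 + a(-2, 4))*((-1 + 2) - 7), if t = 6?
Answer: 4998/5 ≈ 999.60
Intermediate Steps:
a(d, V) = 10 + 1/(-3 + d) (a(d, V) = (1/(d - 3) + 4) + 6 = (1/(-3 + d) + 4) + 6 = (4 + 1/(-3 + d)) + 6 = 10 + 1/(-3 + d))
-7*(14 + a(-2, 4))*((-1 + 2) - 7) = -7*(14 + (-29 + 10*(-2))/(-3 - 2))*((-1 + 2) - 7) = -7*(14 + (-29 - 20)/(-5))*(1 - 7) = -7*(14 - ⅕*(-49))*(-6) = -7*(14 + 49/5)*(-6) = -833*(-6)/5 = -7*(-714/5) = 4998/5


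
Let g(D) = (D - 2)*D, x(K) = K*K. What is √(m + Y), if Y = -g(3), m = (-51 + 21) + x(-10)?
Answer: √67 ≈ 8.1853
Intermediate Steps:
x(K) = K²
g(D) = D*(-2 + D) (g(D) = (-2 + D)*D = D*(-2 + D))
m = 70 (m = (-51 + 21) + (-10)² = -30 + 100 = 70)
Y = -3 (Y = -3*(-2 + 3) = -3 ≈ -3.0000)
√(m + Y) = √(70 - 3) = √67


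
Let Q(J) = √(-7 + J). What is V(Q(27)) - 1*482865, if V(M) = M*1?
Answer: -482865 + 2*√5 ≈ -4.8286e+5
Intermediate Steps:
V(M) = M
V(Q(27)) - 1*482865 = √(-7 + 27) - 1*482865 = √20 - 482865 = 2*√5 - 482865 = -482865 + 2*√5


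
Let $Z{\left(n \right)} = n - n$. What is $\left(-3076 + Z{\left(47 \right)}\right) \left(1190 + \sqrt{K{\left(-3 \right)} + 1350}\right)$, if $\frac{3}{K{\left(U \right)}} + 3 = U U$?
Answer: $-3660440 - 1538 \sqrt{5402} \approx -3.7735 \cdot 10^{6}$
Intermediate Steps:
$Z{\left(n \right)} = 0$
$K{\left(U \right)} = \frac{3}{-3 + U^{2}}$ ($K{\left(U \right)} = \frac{3}{-3 + U U} = \frac{3}{-3 + U^{2}}$)
$\left(-3076 + Z{\left(47 \right)}\right) \left(1190 + \sqrt{K{\left(-3 \right)} + 1350}\right) = \left(-3076 + 0\right) \left(1190 + \sqrt{\frac{3}{-3 + \left(-3\right)^{2}} + 1350}\right) = - 3076 \left(1190 + \sqrt{\frac{3}{-3 + 9} + 1350}\right) = - 3076 \left(1190 + \sqrt{\frac{3}{6} + 1350}\right) = - 3076 \left(1190 + \sqrt{3 \cdot \frac{1}{6} + 1350}\right) = - 3076 \left(1190 + \sqrt{\frac{1}{2} + 1350}\right) = - 3076 \left(1190 + \sqrt{\frac{2701}{2}}\right) = - 3076 \left(1190 + \frac{\sqrt{5402}}{2}\right) = -3660440 - 1538 \sqrt{5402}$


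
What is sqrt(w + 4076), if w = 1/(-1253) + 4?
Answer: sqrt(6405635467)/1253 ≈ 63.875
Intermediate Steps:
w = 5011/1253 (w = -1/1253 + 4 = 5011/1253 ≈ 3.9992)
sqrt(w + 4076) = sqrt(5011/1253 + 4076) = sqrt(5112239/1253) = sqrt(6405635467)/1253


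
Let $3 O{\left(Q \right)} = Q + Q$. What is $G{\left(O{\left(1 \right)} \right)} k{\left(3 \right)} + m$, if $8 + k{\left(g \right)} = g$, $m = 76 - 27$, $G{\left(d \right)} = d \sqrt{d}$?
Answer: $49 - \frac{10 \sqrt{6}}{9} \approx 46.278$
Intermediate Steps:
$O{\left(Q \right)} = \frac{2 Q}{3}$ ($O{\left(Q \right)} = \frac{Q + Q}{3} = \frac{2 Q}{3}$)
$G{\left(d \right)} = d^{\frac{3}{2}}$
$m = 49$ ($m = 76 - 27 = 49$)
$k{\left(g \right)} = -8 + g$
$G{\left(O{\left(1 \right)} \right)} k{\left(3 \right)} + m = \left(\frac{2}{3} \cdot 1\right)^{\frac{3}{2}} \left(-8 + 3\right) + 49 = \left(\frac{2}{3}\right)^{\frac{3}{2}} \left(-5\right) + 49 = \frac{2 \sqrt{6}}{9} \left(-5\right) + 49 = - \frac{10 \sqrt{6}}{9} + 49 = 49 - \frac{10 \sqrt{6}}{9}$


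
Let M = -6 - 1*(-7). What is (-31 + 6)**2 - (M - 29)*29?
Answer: 1437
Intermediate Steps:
M = 1 (M = -6 + 7 = 1)
(-31 + 6)**2 - (M - 29)*29 = (-31 + 6)**2 - (1 - 29)*29 = (-25)**2 - (-28)*29 = 625 - 1*(-812) = 625 + 812 = 1437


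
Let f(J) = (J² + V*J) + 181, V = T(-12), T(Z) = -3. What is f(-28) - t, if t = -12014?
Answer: 13063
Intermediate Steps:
V = -3
f(J) = 181 + J² - 3*J (f(J) = (J² - 3*J) + 181 = 181 + J² - 3*J)
f(-28) - t = (181 + (-28)² - 3*(-28)) - 1*(-12014) = (181 + 784 + 84) + 12014 = 1049 + 12014 = 13063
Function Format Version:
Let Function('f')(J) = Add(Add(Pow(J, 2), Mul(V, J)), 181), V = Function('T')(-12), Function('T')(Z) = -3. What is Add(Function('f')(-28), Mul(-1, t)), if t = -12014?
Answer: 13063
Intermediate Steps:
V = -3
Function('f')(J) = Add(181, Pow(J, 2), Mul(-3, J)) (Function('f')(J) = Add(Add(Pow(J, 2), Mul(-3, J)), 181) = Add(181, Pow(J, 2), Mul(-3, J)))
Add(Function('f')(-28), Mul(-1, t)) = Add(Add(181, Pow(-28, 2), Mul(-3, -28)), Mul(-1, -12014)) = Add(Add(181, 784, 84), 12014) = Add(1049, 12014) = 13063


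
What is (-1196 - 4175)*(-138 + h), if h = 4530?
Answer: -23589432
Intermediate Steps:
(-1196 - 4175)*(-138 + h) = (-1196 - 4175)*(-138 + 4530) = -5371*4392 = -23589432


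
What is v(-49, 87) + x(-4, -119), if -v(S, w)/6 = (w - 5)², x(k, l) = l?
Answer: -40463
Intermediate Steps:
v(S, w) = -6*(-5 + w)² (v(S, w) = -6*(w - 5)² = -6*(-5 + w)²)
v(-49, 87) + x(-4, -119) = -6*(-5 + 87)² - 119 = -6*82² - 119 = -6*6724 - 119 = -40344 - 119 = -40463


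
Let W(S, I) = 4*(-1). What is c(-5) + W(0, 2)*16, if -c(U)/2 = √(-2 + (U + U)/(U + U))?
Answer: -64 - 2*I ≈ -64.0 - 2.0*I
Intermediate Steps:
W(S, I) = -4
c(U) = -2*I (c(U) = -2*√(-2 + (U + U)/(U + U)) = -2*√(-2 + (2*U)/((2*U))) = -2*√(-2 + (2*U)*(1/(2*U))) = -2*√(-2 + 1) = -2*I)
c(-5) + W(0, 2)*16 = -2*I - 4*16 = -2*I - 64 = -64 - 2*I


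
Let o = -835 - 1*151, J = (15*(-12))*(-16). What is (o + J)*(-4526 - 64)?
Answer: -8693460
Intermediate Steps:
J = 2880 (J = -180*(-16) = 2880)
o = -986 (o = -835 - 151 = -986)
(o + J)*(-4526 - 64) = (-986 + 2880)*(-4526 - 64) = 1894*(-4590) = -8693460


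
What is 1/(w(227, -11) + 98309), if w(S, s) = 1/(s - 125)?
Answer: 136/13370023 ≈ 1.0172e-5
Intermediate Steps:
w(S, s) = 1/(-125 + s)
1/(w(227, -11) + 98309) = 1/(1/(-125 - 11) + 98309) = 1/(1/(-136) + 98309) = 1/(-1/136 + 98309) = 1/(13370023/136) = 136/13370023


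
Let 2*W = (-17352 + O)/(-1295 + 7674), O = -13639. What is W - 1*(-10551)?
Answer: 134578667/12758 ≈ 10549.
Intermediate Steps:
W = -30991/12758 (W = ((-17352 - 13639)/(-1295 + 7674))/2 = (-30991/6379)/2 = (-30991*1/6379)/2 = (1/2)*(-30991/6379) = -30991/12758 ≈ -2.4291)
W - 1*(-10551) = -30991/12758 - 1*(-10551) = -30991/12758 + 10551 = 134578667/12758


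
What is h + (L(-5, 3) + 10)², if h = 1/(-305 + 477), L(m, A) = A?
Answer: 29069/172 ≈ 169.01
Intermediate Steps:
h = 1/172 ≈ 0.0058140
h + (L(-5, 3) + 10)² = 1/172 + (3 + 10)² = 1/172 + 13² = 1/172 + 169 = 29069/172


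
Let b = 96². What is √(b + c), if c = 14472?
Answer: 6*√658 ≈ 153.91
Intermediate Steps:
b = 9216
√(b + c) = √(9216 + 14472) = √23688 = 6*√658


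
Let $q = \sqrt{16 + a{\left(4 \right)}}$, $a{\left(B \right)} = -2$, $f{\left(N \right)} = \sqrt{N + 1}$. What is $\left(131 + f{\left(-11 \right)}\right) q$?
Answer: $\sqrt{14} \left(131 + i \sqrt{10}\right) \approx 490.16 + 11.832 i$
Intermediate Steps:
$f{\left(N \right)} = \sqrt{1 + N}$
$q = \sqrt{14}$ ($q = \sqrt{16 - 2} = \sqrt{14} \approx 3.7417$)
$\left(131 + f{\left(-11 \right)}\right) q = \left(131 + \sqrt{1 - 11}\right) \sqrt{14} = \left(131 + \sqrt{-10}\right) \sqrt{14} = \left(131 + i \sqrt{10}\right) \sqrt{14} = \sqrt{14} \left(131 + i \sqrt{10}\right)$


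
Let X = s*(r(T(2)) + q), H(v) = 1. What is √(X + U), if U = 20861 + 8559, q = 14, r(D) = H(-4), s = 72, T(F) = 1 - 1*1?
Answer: 10*√305 ≈ 174.64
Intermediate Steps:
T(F) = 0 (T(F) = 1 - 1 = 0)
r(D) = 1
X = 1080 (X = 72*(1 + 14) = 72*15 = 1080)
U = 29420
√(X + U) = √(1080 + 29420) = √30500 = 10*√305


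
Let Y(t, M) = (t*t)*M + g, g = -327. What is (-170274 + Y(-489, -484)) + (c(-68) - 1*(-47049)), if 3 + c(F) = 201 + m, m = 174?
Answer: -115857744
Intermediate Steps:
c(F) = 372 (c(F) = -3 + (201 + 174) = -3 + 375 = 372)
Y(t, M) = -327 + M*t² (Y(t, M) = (t*t)*M - 327 = t²*M - 327 = M*t² - 327 = -327 + M*t²)
(-170274 + Y(-489, -484)) + (c(-68) - 1*(-47049)) = (-170274 + (-327 - 484*(-489)²)) + (372 - 1*(-47049)) = (-170274 + (-327 - 484*239121)) + (372 + 47049) = (-170274 + (-327 - 115734564)) + 47421 = (-170274 - 115734891) + 47421 = -115905165 + 47421 = -115857744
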